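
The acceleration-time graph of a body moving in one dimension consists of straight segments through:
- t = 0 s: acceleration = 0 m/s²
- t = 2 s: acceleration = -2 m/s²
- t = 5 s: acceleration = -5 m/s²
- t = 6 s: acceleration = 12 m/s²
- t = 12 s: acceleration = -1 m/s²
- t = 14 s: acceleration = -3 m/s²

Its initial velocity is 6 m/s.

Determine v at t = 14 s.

Δv equals the area under the a-t graph; then v = v₀ + Δv.
0–2 s: ½(0 + -2)(2) = -2 m/s
2–5 s: ½(-2 + -5)(3) = -10.5 m/s
5–6 s: ½(-5 + 12)(1) = 3.5 m/s
6–12 s: ½(12 + -1)(6) = 33 m/s
12–14 s: ½(-1 + -3)(2) = -4 m/s
Δv = 20 m/s, so v(14) = 6 + (20) = 26 m/s.

26 m/s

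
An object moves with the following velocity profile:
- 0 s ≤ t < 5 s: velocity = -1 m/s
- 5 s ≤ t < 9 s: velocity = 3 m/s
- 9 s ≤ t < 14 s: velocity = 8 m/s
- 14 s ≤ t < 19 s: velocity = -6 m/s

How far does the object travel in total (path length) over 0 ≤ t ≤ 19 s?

87 m

Distance (not displacement) is the total path length: add the absolute areas under v-t.
0–5 s: |-1| × 5 = 5 m
5–9 s: |3| × 4 = 12 m
9–14 s: |8| × 5 = 40 m
14–19 s: |-6| × 5 = 30 m
Total distance = 87 m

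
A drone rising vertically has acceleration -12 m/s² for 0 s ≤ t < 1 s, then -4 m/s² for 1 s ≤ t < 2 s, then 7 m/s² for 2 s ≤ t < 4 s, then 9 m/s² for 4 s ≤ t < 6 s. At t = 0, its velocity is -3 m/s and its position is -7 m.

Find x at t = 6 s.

-49 m

On each constant-a segment, Δv = aΔt and Δx = v₀Δt + ½aΔt²; chain segment to segment.
0–1 s: v starts -3 m/s; Δx = -3·1 + ½·-12·1² = -9 m; v ends -15 m/s.
1–2 s: v starts -15 m/s; Δx = -15·1 + ½·-4·1² = -17 m; v ends -19 m/s.
2–4 s: v starts -19 m/s; Δx = -19·2 + ½·7·2² = -24 m; v ends -5 m/s.
4–6 s: v starts -5 m/s; Δx = -5·2 + ½·9·2² = 8 m; v ends 13 m/s.
x(6) = -7 + Σ Δx = -49 m.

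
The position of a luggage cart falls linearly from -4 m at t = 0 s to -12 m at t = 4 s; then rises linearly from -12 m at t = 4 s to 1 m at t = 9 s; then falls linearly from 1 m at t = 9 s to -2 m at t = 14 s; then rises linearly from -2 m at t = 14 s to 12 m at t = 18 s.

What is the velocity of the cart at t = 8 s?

Velocity is the slope of the x-t graph on 4–9 s: (1 − -12)/(9 − 4) = 2.6 m/s.

2.6 m/s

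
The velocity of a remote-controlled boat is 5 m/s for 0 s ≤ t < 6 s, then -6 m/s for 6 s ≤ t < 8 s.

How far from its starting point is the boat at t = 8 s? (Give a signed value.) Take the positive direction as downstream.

Net displacement equals the area under the velocity-time graph (areas below the axis count negative).
0–6 s: 5 × 6 = 30 m
6–8 s: -6 × 2 = -12 m
Net displacement = 18 m

18 m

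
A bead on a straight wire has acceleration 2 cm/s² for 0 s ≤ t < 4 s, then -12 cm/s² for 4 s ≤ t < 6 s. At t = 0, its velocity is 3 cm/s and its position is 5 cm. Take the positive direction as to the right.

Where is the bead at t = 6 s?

31 cm

On each constant-a segment, Δv = aΔt and Δx = v₀Δt + ½aΔt²; chain segment to segment.
0–4 s: v starts 3 cm/s; Δx = 3·4 + ½·2·4² = 28 cm; v ends 11 cm/s.
4–6 s: v starts 11 cm/s; Δx = 11·2 + ½·-12·2² = -2 cm; v ends -13 cm/s.
x(6) = 5 + Σ Δx = 31 cm.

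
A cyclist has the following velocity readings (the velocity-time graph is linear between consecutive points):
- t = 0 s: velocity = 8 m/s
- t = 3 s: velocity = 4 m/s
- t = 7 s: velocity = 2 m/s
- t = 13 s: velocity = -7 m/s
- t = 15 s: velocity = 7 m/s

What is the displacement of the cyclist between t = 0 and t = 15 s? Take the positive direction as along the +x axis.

Net displacement equals the area under the velocity-time graph (areas below the axis count negative).
0–3 s: ½(8 + 4)(3) = 18 m
3–7 s: ½(4 + 2)(4) = 12 m
7–13 s: ½(2 + -7)(6) = -15 m
13–15 s: ½(-7 + 7)(2) = 0 m
Net displacement = 15 m

15 m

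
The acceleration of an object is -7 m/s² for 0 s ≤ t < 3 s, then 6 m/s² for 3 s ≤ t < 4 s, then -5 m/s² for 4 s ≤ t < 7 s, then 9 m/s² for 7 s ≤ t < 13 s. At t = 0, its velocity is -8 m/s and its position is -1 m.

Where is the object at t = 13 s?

-240 m

On each constant-a segment, Δv = aΔt and Δx = v₀Δt + ½aΔt²; chain segment to segment.
0–3 s: v starts -8 m/s; Δx = -8·3 + ½·-7·3² = -55.5 m; v ends -29 m/s.
3–4 s: v starts -29 m/s; Δx = -29·1 + ½·6·1² = -26 m; v ends -23 m/s.
4–7 s: v starts -23 m/s; Δx = -23·3 + ½·-5·3² = -91.5 m; v ends -38 m/s.
7–13 s: v starts -38 m/s; Δx = -38·6 + ½·9·6² = -66 m; v ends 16 m/s.
x(13) = -1 + Σ Δx = -240 m.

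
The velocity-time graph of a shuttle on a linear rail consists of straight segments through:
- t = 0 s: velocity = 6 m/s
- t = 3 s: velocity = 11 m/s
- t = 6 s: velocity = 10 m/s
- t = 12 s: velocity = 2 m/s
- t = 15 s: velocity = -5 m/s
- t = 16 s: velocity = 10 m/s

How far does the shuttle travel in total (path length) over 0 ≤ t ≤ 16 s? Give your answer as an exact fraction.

2171/21 m

Total distance travelled is ∫|v| dt — sum the magnitudes of each area piece.
0–3 s: |½(6 + 11)(3)| = 25.5 m
3–6 s: |½(11 + 10)(3)| = 31.5 m
6–12 s: |½(10 + 2)(6)| = 36 m
12–15 s: v = 0 at t = 90/7 s; triangle areas 6/7 + 75/14 = 87/14 m
15–16 s: v = 0 at t = 46/3 s; triangle areas 5/6 + 10/3 = 25/6 m
Total distance = 2171/21 m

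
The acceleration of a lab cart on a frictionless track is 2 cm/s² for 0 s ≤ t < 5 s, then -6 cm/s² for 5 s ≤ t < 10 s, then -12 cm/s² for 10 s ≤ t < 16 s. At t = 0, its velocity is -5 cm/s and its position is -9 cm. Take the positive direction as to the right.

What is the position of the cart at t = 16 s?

-425 cm

On each constant-a segment, Δv = aΔt and Δx = v₀Δt + ½aΔt²; chain segment to segment.
0–5 s: v starts -5 cm/s; Δx = -5·5 + ½·2·5² = 0 cm; v ends 5 cm/s.
5–10 s: v starts 5 cm/s; Δx = 5·5 + ½·-6·5² = -50 cm; v ends -25 cm/s.
10–16 s: v starts -25 cm/s; Δx = -25·6 + ½·-12·6² = -366 cm; v ends -97 cm/s.
x(16) = -9 + Σ Δx = -425 cm.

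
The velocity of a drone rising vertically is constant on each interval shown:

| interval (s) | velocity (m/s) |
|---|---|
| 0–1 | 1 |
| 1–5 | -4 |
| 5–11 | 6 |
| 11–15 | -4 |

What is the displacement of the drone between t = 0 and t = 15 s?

Displacement is the signed area under the v-t curve.
0–1 s: 1 × 1 = 1 m
1–5 s: -4 × 4 = -16 m
5–11 s: 6 × 6 = 36 m
11–15 s: -4 × 4 = -16 m
Net displacement = 5 m

5 m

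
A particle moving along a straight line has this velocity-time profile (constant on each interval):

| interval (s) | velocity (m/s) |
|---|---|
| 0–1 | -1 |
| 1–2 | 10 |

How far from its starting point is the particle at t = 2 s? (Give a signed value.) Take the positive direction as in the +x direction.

Net displacement equals the area under the velocity-time graph (areas below the axis count negative).
0–1 s: -1 × 1 = -1 m
1–2 s: 10 × 1 = 10 m
Net displacement = 9 m

9 m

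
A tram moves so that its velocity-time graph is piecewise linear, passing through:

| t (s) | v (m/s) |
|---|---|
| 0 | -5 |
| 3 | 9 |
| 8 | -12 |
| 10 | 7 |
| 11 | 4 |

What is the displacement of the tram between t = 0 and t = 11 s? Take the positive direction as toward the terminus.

Net displacement equals the area under the velocity-time graph (areas below the axis count negative).
0–3 s: ½(-5 + 9)(3) = 6 m
3–8 s: ½(9 + -12)(5) = -7.5 m
8–10 s: ½(-12 + 7)(2) = -5 m
10–11 s: ½(7 + 4)(1) = 5.5 m
Net displacement = -1 m

-1 m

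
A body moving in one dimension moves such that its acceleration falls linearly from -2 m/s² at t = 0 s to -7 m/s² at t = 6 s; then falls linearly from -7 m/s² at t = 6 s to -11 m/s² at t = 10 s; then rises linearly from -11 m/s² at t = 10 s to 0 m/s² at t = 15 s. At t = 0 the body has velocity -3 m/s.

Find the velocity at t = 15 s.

-93.5 m/s

Δv equals the area under the a-t graph; then v = v₀ + Δv.
0–6 s: ½(-2 + -7)(6) = -27 m/s
6–10 s: ½(-7 + -11)(4) = -36 m/s
10–15 s: ½(-11 + 0)(5) = -27.5 m/s
Δv = -90.5 m/s, so v(15) = -3 + (-90.5) = -93.5 m/s.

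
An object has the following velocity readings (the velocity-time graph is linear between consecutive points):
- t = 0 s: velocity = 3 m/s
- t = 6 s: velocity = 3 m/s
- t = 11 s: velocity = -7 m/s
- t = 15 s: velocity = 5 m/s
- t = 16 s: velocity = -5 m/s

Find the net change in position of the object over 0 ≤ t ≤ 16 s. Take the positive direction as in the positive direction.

4 m

Displacement is the signed area under the v-t curve.
0–6 s: 3 × 6 = 18 m
6–11 s: ½(3 + -7)(5) = -10 m
11–15 s: ½(-7 + 5)(4) = -4 m
15–16 s: ½(5 + -5)(1) = 0 m
Net displacement = 4 m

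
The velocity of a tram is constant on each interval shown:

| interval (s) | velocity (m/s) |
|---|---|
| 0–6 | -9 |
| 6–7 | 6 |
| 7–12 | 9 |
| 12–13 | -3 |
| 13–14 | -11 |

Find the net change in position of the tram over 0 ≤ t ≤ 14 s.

-17 m

Displacement is the signed area under the v-t curve.
0–6 s: -9 × 6 = -54 m
6–7 s: 6 × 1 = 6 m
7–12 s: 9 × 5 = 45 m
12–13 s: -3 × 1 = -3 m
13–14 s: -11 × 1 = -11 m
Net displacement = -17 m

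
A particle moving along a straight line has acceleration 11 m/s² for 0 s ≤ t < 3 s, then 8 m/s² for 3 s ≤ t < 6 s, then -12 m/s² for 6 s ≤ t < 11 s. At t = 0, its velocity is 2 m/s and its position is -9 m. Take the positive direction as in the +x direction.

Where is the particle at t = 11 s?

On each constant-a segment, Δv = aΔt and Δx = v₀Δt + ½aΔt²; chain segment to segment.
0–3 s: v starts 2 m/s; Δx = 2·3 + ½·11·3² = 55.5 m; v ends 35 m/s.
3–6 s: v starts 35 m/s; Δx = 35·3 + ½·8·3² = 141 m; v ends 59 m/s.
6–11 s: v starts 59 m/s; Δx = 59·5 + ½·-12·5² = 145 m; v ends -1 m/s.
x(11) = -9 + Σ Δx = 332.5 m.

332.5 m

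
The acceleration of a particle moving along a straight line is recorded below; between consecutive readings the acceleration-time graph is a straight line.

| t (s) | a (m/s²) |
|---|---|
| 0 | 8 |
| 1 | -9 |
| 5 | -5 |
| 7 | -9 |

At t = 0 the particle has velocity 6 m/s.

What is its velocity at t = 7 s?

Δv equals the area under the a-t graph; then v = v₀ + Δv.
0–1 s: ½(8 + -9)(1) = -0.5 m/s
1–5 s: ½(-9 + -5)(4) = -28 m/s
5–7 s: ½(-5 + -9)(2) = -14 m/s
Δv = -42.5 m/s, so v(7) = 6 + (-42.5) = -36.5 m/s.

-36.5 m/s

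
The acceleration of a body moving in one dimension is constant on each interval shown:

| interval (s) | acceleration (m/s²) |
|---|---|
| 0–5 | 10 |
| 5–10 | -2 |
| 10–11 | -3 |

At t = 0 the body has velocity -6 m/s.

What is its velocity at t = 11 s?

Δv equals the area under the a-t graph; then v = v₀ + Δv.
0–5 s: 10 × 5 = 50 m/s
5–10 s: -2 × 5 = -10 m/s
10–11 s: -3 × 1 = -3 m/s
Δv = 37 m/s, so v(11) = -6 + (37) = 31 m/s.

31 m/s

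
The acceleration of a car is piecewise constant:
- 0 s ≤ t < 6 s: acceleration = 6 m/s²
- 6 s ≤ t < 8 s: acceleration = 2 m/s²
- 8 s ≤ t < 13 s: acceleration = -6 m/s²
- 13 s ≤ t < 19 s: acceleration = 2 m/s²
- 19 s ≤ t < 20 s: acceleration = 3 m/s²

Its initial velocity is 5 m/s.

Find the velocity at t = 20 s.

30 m/s

Δv equals the area under the a-t graph; then v = v₀ + Δv.
0–6 s: 6 × 6 = 36 m/s
6–8 s: 2 × 2 = 4 m/s
8–13 s: -6 × 5 = -30 m/s
13–19 s: 2 × 6 = 12 m/s
19–20 s: 3 × 1 = 3 m/s
Δv = 25 m/s, so v(20) = 5 + (25) = 30 m/s.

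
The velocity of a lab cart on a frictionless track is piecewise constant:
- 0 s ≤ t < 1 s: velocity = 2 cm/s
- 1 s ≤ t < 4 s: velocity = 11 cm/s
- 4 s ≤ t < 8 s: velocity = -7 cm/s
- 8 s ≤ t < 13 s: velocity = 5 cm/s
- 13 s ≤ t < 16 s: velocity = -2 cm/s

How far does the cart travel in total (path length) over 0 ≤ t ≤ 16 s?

94 cm

Distance (not displacement) is the total path length: add the absolute areas under v-t.
0–1 s: |2| × 1 = 2 cm
1–4 s: |11| × 3 = 33 cm
4–8 s: |-7| × 4 = 28 cm
8–13 s: |5| × 5 = 25 cm
13–16 s: |-2| × 3 = 6 cm
Total distance = 94 cm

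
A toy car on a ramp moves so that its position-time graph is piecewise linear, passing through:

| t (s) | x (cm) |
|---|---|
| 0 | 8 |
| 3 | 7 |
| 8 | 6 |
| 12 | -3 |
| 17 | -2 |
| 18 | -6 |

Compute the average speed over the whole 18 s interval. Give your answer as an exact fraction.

8/9 cm/s

Average speed = (total path length)/(elapsed time); on a piecewise-linear x-t graph the path length is Σ|Δx|.
0–3 s: |Δx| = |7 − 8| = 1 cm
3–8 s: |Δx| = |6 − 7| = 1 cm
8–12 s: |Δx| = |-3 − 6| = 9 cm
12–17 s: |Δx| = |-2 − -3| = 1 cm
17–18 s: |Δx| = |-6 − -2| = 4 cm
Total path = 16 cm; average speed = 16/18 = 8/9 cm/s.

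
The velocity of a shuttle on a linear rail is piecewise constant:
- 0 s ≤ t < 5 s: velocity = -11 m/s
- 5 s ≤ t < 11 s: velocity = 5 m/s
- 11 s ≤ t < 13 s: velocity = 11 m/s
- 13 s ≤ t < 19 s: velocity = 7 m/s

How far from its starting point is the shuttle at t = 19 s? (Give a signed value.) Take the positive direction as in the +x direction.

39 m

Displacement is the signed area under the v-t curve.
0–5 s: -11 × 5 = -55 m
5–11 s: 5 × 6 = 30 m
11–13 s: 11 × 2 = 22 m
13–19 s: 7 × 6 = 42 m
Net displacement = 39 m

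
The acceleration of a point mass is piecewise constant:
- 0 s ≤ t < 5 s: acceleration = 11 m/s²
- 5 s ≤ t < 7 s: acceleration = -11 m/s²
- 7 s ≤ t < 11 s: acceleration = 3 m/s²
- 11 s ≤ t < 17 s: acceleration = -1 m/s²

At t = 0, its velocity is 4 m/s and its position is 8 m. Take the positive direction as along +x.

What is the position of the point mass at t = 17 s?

709.5 m

On each constant-a segment, Δv = aΔt and Δx = v₀Δt + ½aΔt²; chain segment to segment.
0–5 s: v starts 4 m/s; Δx = 4·5 + ½·11·5² = 157.5 m; v ends 59 m/s.
5–7 s: v starts 59 m/s; Δx = 59·2 + ½·-11·2² = 96 m; v ends 37 m/s.
7–11 s: v starts 37 m/s; Δx = 37·4 + ½·3·4² = 172 m; v ends 49 m/s.
11–17 s: v starts 49 m/s; Δx = 49·6 + ½·-1·6² = 276 m; v ends 43 m/s.
x(17) = 8 + Σ Δx = 709.5 m.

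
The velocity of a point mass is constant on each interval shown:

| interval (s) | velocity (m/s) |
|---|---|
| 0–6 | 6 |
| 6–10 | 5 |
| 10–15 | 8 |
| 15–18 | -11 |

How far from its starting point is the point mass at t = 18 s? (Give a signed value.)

Net displacement equals the area under the velocity-time graph (areas below the axis count negative).
0–6 s: 6 × 6 = 36 m
6–10 s: 5 × 4 = 20 m
10–15 s: 8 × 5 = 40 m
15–18 s: -11 × 3 = -33 m
Net displacement = 63 m

63 m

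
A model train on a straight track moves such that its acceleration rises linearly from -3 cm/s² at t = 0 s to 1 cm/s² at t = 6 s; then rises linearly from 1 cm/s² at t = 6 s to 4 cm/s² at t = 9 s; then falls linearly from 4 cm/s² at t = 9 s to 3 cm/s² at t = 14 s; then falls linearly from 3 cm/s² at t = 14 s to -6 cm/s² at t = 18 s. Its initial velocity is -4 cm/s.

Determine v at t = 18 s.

9 cm/s

Δv equals the area under the a-t graph; then v = v₀ + Δv.
0–6 s: ½(-3 + 1)(6) = -6 cm/s
6–9 s: ½(1 + 4)(3) = 7.5 cm/s
9–14 s: ½(4 + 3)(5) = 17.5 cm/s
14–18 s: ½(3 + -6)(4) = -6 cm/s
Δv = 13 cm/s, so v(18) = -4 + (13) = 9 cm/s.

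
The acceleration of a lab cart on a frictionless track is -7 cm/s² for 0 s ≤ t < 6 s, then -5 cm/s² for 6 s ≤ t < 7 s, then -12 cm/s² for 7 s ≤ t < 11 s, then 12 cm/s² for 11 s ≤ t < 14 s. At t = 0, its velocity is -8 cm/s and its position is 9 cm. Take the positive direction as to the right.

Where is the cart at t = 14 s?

On each constant-a segment, Δv = aΔt and Δx = v₀Δt + ½aΔt²; chain segment to segment.
0–6 s: v starts -8 cm/s; Δx = -8·6 + ½·-7·6² = -174 cm; v ends -50 cm/s.
6–7 s: v starts -50 cm/s; Δx = -50·1 + ½·-5·1² = -52.5 cm; v ends -55 cm/s.
7–11 s: v starts -55 cm/s; Δx = -55·4 + ½·-12·4² = -316 cm; v ends -103 cm/s.
11–14 s: v starts -103 cm/s; Δx = -103·3 + ½·12·3² = -255 cm; v ends -67 cm/s.
x(14) = 9 + Σ Δx = -788.5 cm.

-788.5 cm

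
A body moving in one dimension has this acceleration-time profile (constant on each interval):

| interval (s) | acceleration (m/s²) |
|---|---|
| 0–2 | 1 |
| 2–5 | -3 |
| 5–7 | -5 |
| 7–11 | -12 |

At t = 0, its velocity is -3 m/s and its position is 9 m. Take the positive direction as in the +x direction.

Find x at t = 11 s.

-217.5 m

On each constant-a segment, Δv = aΔt and Δx = v₀Δt + ½aΔt²; chain segment to segment.
0–2 s: v starts -3 m/s; Δx = -3·2 + ½·1·2² = -4 m; v ends -1 m/s.
2–5 s: v starts -1 m/s; Δx = -1·3 + ½·-3·3² = -16.5 m; v ends -10 m/s.
5–7 s: v starts -10 m/s; Δx = -10·2 + ½·-5·2² = -30 m; v ends -20 m/s.
7–11 s: v starts -20 m/s; Δx = -20·4 + ½·-12·4² = -176 m; v ends -68 m/s.
x(11) = 9 + Σ Δx = -217.5 m.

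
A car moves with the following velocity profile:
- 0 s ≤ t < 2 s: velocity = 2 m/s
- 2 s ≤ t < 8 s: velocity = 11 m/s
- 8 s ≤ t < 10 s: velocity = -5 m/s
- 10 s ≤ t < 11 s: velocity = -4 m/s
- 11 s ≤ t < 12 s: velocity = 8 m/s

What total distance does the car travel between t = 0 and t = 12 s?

92 m

Total distance travelled is ∫|v| dt — sum the magnitudes of each area piece.
0–2 s: |2| × 2 = 4 m
2–8 s: |11| × 6 = 66 m
8–10 s: |-5| × 2 = 10 m
10–11 s: |-4| × 1 = 4 m
11–12 s: |8| × 1 = 8 m
Total distance = 92 m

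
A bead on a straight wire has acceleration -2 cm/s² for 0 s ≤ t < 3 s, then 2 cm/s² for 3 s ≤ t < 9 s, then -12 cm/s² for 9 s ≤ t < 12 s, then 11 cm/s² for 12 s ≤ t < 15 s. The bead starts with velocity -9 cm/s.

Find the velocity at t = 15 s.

-6 cm/s

Δv equals the area under the a-t graph; then v = v₀ + Δv.
0–3 s: -2 × 3 = -6 cm/s
3–9 s: 2 × 6 = 12 cm/s
9–12 s: -12 × 3 = -36 cm/s
12–15 s: 11 × 3 = 33 cm/s
Δv = 3 cm/s, so v(15) = -9 + (3) = -6 cm/s.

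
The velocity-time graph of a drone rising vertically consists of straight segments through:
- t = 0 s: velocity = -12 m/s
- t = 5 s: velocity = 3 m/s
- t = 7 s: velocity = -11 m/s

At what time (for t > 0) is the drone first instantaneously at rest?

t = 4 s

v changes sign on 0–5 s (from -12 to 3); the graph is linear there, so v = 0 at t = 0 + (12)·(5 − 0)/(3 − -12) = 4 s.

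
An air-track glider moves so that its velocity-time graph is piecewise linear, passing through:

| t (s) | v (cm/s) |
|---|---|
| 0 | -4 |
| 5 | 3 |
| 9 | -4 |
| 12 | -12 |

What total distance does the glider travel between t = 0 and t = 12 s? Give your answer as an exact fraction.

561/14 cm

Total distance travelled is ∫|v| dt — sum the magnitudes of each area piece.
0–5 s: v = 0 at t = 20/7 s; triangle areas 40/7 + 45/14 = 125/14 cm
5–9 s: v = 0 at t = 47/7 s; triangle areas 18/7 + 32/7 = 50/7 cm
9–12 s: |½(-4 + -12)(3)| = 24 cm
Total distance = 561/14 cm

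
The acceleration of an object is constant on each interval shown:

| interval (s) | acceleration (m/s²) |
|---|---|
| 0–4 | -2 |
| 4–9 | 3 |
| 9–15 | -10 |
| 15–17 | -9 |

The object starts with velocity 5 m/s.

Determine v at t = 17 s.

-66 m/s

Δv equals the area under the a-t graph; then v = v₀ + Δv.
0–4 s: -2 × 4 = -8 m/s
4–9 s: 3 × 5 = 15 m/s
9–15 s: -10 × 6 = -60 m/s
15–17 s: -9 × 2 = -18 m/s
Δv = -71 m/s, so v(17) = 5 + (-71) = -66 m/s.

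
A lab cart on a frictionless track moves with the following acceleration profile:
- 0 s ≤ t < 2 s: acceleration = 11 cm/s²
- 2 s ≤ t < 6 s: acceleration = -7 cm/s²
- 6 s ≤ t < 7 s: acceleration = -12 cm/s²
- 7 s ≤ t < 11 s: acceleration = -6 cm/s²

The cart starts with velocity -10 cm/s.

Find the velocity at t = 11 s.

-52 cm/s

Δv equals the area under the a-t graph; then v = v₀ + Δv.
0–2 s: 11 × 2 = 22 cm/s
2–6 s: -7 × 4 = -28 cm/s
6–7 s: -12 × 1 = -12 cm/s
7–11 s: -6 × 4 = -24 cm/s
Δv = -42 cm/s, so v(11) = -10 + (-42) = -52 cm/s.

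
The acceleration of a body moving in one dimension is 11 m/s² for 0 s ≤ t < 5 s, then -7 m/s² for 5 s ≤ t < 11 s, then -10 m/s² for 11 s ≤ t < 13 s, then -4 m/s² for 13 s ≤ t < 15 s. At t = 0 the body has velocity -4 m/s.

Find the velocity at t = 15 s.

Δv equals the area under the a-t graph; then v = v₀ + Δv.
0–5 s: 11 × 5 = 55 m/s
5–11 s: -7 × 6 = -42 m/s
11–13 s: -10 × 2 = -20 m/s
13–15 s: -4 × 2 = -8 m/s
Δv = -15 m/s, so v(15) = -4 + (-15) = -19 m/s.

-19 m/s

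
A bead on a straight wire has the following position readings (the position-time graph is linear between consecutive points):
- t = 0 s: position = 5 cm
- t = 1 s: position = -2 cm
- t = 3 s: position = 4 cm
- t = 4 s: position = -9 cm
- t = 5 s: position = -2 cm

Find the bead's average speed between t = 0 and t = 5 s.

Average speed = (total path length)/(elapsed time); on a piecewise-linear x-t graph the path length is Σ|Δx|.
0–1 s: |Δx| = |-2 − 5| = 7 cm
1–3 s: |Δx| = |4 − -2| = 6 cm
3–4 s: |Δx| = |-9 − 4| = 13 cm
4–5 s: |Δx| = |-2 − -9| = 7 cm
Total path = 33 cm; average speed = 33/5 = 6.6 cm/s.

6.6 cm/s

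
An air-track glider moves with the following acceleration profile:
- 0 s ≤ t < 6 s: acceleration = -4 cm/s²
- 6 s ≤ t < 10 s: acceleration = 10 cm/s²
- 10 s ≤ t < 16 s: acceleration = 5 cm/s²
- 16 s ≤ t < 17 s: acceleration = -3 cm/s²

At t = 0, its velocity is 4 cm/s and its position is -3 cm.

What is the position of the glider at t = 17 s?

On each constant-a segment, Δv = aΔt and Δx = v₀Δt + ½aΔt²; chain segment to segment.
0–6 s: v starts 4 cm/s; Δx = 4·6 + ½·-4·6² = -48 cm; v ends -20 cm/s.
6–10 s: v starts -20 cm/s; Δx = -20·4 + ½·10·4² = 0 cm; v ends 20 cm/s.
10–16 s: v starts 20 cm/s; Δx = 20·6 + ½·5·6² = 210 cm; v ends 50 cm/s.
16–17 s: v starts 50 cm/s; Δx = 50·1 + ½·-3·1² = 48.5 cm; v ends 47 cm/s.
x(17) = -3 + Σ Δx = 207.5 cm.

207.5 cm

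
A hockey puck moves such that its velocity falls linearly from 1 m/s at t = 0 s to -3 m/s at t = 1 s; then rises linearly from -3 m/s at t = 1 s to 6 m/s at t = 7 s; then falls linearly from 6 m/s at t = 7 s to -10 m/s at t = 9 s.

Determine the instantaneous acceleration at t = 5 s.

Acceleration is the slope of the v-t graph on 1–7 s: (6 − -3)/(7 − 1) = 1.5 m/s².

1.5 m/s²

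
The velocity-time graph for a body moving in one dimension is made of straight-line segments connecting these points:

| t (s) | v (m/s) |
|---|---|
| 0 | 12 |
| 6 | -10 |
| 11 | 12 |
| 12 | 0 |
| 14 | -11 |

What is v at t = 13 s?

On 12–14 s the graph is linear from 0 to -11 m/s: v(13) = 0 + (-11 − 0)·(13 − 12)/(14 − 12) = -5.5 m/s.

-5.5 m/s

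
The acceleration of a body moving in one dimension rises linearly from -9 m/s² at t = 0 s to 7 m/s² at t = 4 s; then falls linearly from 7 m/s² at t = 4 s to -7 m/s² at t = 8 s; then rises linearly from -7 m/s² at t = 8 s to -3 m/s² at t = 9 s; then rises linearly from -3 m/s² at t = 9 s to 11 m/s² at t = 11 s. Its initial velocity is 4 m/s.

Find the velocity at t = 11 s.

Δv equals the area under the a-t graph; then v = v₀ + Δv.
0–4 s: ½(-9 + 7)(4) = -4 m/s
4–8 s: ½(7 + -7)(4) = 0 m/s
8–9 s: ½(-7 + -3)(1) = -5 m/s
9–11 s: ½(-3 + 11)(2) = 8 m/s
Δv = -1 m/s, so v(11) = 4 + (-1) = 3 m/s.

3 m/s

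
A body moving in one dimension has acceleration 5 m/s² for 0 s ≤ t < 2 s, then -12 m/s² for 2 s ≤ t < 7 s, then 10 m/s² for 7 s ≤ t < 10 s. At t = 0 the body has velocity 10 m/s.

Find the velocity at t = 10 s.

-10 m/s

Δv equals the area under the a-t graph; then v = v₀ + Δv.
0–2 s: 5 × 2 = 10 m/s
2–7 s: -12 × 5 = -60 m/s
7–10 s: 10 × 3 = 30 m/s
Δv = -20 m/s, so v(10) = 10 + (-20) = -10 m/s.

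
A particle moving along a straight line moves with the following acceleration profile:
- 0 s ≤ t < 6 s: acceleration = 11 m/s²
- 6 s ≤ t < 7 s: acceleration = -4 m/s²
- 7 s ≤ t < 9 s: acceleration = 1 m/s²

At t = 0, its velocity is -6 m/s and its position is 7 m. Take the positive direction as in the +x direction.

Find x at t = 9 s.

341 m

On each constant-a segment, Δv = aΔt and Δx = v₀Δt + ½aΔt²; chain segment to segment.
0–6 s: v starts -6 m/s; Δx = -6·6 + ½·11·6² = 162 m; v ends 60 m/s.
6–7 s: v starts 60 m/s; Δx = 60·1 + ½·-4·1² = 58 m; v ends 56 m/s.
7–9 s: v starts 56 m/s; Δx = 56·2 + ½·1·2² = 114 m; v ends 58 m/s.
x(9) = 7 + Σ Δx = 341 m.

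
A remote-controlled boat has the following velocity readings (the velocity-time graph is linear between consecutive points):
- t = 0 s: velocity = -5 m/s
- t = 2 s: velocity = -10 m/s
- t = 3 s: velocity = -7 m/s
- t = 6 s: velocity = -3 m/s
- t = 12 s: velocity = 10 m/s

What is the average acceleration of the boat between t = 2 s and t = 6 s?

Average acceleration = Δv/Δt = (-3 − -10)/(6 − 2) = 1.75 m/s².

1.75 m/s²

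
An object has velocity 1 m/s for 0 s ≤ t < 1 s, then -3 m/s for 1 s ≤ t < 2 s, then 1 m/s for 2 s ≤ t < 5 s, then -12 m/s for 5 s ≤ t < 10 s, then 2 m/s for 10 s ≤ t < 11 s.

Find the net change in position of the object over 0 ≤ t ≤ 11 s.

-57 m

Displacement is the signed area under the v-t curve.
0–1 s: 1 × 1 = 1 m
1–2 s: -3 × 1 = -3 m
2–5 s: 1 × 3 = 3 m
5–10 s: -12 × 5 = -60 m
10–11 s: 2 × 1 = 2 m
Net displacement = -57 m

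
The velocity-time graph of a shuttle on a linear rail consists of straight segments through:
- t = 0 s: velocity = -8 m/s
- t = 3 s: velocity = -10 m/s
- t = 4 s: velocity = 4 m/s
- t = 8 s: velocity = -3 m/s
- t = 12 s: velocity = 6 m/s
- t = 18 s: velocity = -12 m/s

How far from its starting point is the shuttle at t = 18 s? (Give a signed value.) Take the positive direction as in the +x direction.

Displacement is the signed area under the v-t curve.
0–3 s: ½(-8 + -10)(3) = -27 m
3–4 s: ½(-10 + 4)(1) = -3 m
4–8 s: ½(4 + -3)(4) = 2 m
8–12 s: ½(-3 + 6)(4) = 6 m
12–18 s: ½(6 + -12)(6) = -18 m
Net displacement = -40 m

-40 m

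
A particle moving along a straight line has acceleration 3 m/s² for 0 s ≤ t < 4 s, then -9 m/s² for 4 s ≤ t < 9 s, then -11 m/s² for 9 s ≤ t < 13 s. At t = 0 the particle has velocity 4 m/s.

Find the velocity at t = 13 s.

Δv equals the area under the a-t graph; then v = v₀ + Δv.
0–4 s: 3 × 4 = 12 m/s
4–9 s: -9 × 5 = -45 m/s
9–13 s: -11 × 4 = -44 m/s
Δv = -77 m/s, so v(13) = 4 + (-77) = -73 m/s.

-73 m/s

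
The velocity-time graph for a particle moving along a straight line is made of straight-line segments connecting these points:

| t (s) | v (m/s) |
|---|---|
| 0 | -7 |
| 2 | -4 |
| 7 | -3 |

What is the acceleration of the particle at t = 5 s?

Acceleration is the slope of the v-t graph on 2–7 s: (-3 − -4)/(7 − 2) = 0.2 m/s².

0.2 m/s²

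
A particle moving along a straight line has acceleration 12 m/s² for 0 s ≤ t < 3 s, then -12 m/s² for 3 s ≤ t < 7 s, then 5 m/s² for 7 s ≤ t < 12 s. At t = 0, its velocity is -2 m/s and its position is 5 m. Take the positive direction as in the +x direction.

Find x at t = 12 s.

On each constant-a segment, Δv = aΔt and Δx = v₀Δt + ½aΔt²; chain segment to segment.
0–3 s: v starts -2 m/s; Δx = -2·3 + ½·12·3² = 48 m; v ends 34 m/s.
3–7 s: v starts 34 m/s; Δx = 34·4 + ½·-12·4² = 40 m; v ends -14 m/s.
7–12 s: v starts -14 m/s; Δx = -14·5 + ½·5·5² = -7.5 m; v ends 11 m/s.
x(12) = 5 + Σ Δx = 85.5 m.

85.5 m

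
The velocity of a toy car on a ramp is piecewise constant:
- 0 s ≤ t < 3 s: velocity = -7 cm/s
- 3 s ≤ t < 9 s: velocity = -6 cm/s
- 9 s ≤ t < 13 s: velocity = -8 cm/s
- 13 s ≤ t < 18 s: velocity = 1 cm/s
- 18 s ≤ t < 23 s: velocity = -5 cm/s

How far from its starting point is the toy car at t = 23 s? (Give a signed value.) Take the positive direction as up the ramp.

-109 cm

Net displacement equals the area under the velocity-time graph (areas below the axis count negative).
0–3 s: -7 × 3 = -21 cm
3–9 s: -6 × 6 = -36 cm
9–13 s: -8 × 4 = -32 cm
13–18 s: 1 × 5 = 5 cm
18–23 s: -5 × 5 = -25 cm
Net displacement = -109 cm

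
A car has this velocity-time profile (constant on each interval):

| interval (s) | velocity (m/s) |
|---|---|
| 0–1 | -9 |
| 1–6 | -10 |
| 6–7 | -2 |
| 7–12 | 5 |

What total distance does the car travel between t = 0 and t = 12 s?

86 m

Total distance travelled is ∫|v| dt — sum the magnitudes of each area piece.
0–1 s: |-9| × 1 = 9 m
1–6 s: |-10| × 5 = 50 m
6–7 s: |-2| × 1 = 2 m
7–12 s: |5| × 5 = 25 m
Total distance = 86 m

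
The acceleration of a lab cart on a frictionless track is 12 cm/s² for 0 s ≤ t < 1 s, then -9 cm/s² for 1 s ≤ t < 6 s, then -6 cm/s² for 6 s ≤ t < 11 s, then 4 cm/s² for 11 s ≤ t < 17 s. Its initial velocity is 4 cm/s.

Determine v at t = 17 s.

Δv equals the area under the a-t graph; then v = v₀ + Δv.
0–1 s: 12 × 1 = 12 cm/s
1–6 s: -9 × 5 = -45 cm/s
6–11 s: -6 × 5 = -30 cm/s
11–17 s: 4 × 6 = 24 cm/s
Δv = -39 cm/s, so v(17) = 4 + (-39) = -35 cm/s.

-35 cm/s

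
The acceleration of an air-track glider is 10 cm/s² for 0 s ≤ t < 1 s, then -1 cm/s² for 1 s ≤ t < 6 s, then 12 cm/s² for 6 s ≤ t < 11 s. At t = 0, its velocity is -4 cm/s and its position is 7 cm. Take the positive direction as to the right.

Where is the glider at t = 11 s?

180.5 cm

On each constant-a segment, Δv = aΔt and Δx = v₀Δt + ½aΔt²; chain segment to segment.
0–1 s: v starts -4 cm/s; Δx = -4·1 + ½·10·1² = 1 cm; v ends 6 cm/s.
1–6 s: v starts 6 cm/s; Δx = 6·5 + ½·-1·5² = 17.5 cm; v ends 1 cm/s.
6–11 s: v starts 1 cm/s; Δx = 1·5 + ½·12·5² = 155 cm; v ends 61 cm/s.
x(11) = 7 + Σ Δx = 180.5 cm.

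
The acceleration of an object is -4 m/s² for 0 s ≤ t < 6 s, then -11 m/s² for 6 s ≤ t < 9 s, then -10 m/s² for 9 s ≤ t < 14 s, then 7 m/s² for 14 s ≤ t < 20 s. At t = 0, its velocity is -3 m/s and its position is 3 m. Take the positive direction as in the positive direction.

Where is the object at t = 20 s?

On each constant-a segment, Δv = aΔt and Δx = v₀Δt + ½aΔt²; chain segment to segment.
0–6 s: v starts -3 m/s; Δx = -3·6 + ½·-4·6² = -90 m; v ends -27 m/s.
6–9 s: v starts -27 m/s; Δx = -27·3 + ½·-11·3² = -130.5 m; v ends -60 m/s.
9–14 s: v starts -60 m/s; Δx = -60·5 + ½·-10·5² = -425 m; v ends -110 m/s.
14–20 s: v starts -110 m/s; Δx = -110·6 + ½·7·6² = -534 m; v ends -68 m/s.
x(20) = 3 + Σ Δx = -1176.5 m.

-1176.5 m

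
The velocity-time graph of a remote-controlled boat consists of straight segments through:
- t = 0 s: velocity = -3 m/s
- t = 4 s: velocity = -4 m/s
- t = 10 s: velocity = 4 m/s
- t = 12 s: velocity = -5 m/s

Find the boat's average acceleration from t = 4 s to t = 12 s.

Average acceleration = Δv/Δt = (-5 − -4)/(12 − 4) = -0.125 m/s².

-0.125 m/s²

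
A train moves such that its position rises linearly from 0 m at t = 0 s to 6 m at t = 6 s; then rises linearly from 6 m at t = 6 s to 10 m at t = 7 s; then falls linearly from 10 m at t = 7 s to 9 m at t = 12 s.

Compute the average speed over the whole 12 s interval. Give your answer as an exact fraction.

Average speed = (total path length)/(elapsed time); on a piecewise-linear x-t graph the path length is Σ|Δx|.
0–6 s: |Δx| = |6 − 0| = 6 m
6–7 s: |Δx| = |10 − 6| = 4 m
7–12 s: |Δx| = |9 − 10| = 1 m
Total path = 11 m; average speed = 11/12 = 11/12 m/s.

11/12 m/s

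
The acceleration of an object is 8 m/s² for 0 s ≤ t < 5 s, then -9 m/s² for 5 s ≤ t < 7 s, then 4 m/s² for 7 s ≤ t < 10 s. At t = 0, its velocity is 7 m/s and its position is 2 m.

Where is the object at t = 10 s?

318 m

On each constant-a segment, Δv = aΔt and Δx = v₀Δt + ½aΔt²; chain segment to segment.
0–5 s: v starts 7 m/s; Δx = 7·5 + ½·8·5² = 135 m; v ends 47 m/s.
5–7 s: v starts 47 m/s; Δx = 47·2 + ½·-9·2² = 76 m; v ends 29 m/s.
7–10 s: v starts 29 m/s; Δx = 29·3 + ½·4·3² = 105 m; v ends 41 m/s.
x(10) = 2 + Σ Δx = 318 m.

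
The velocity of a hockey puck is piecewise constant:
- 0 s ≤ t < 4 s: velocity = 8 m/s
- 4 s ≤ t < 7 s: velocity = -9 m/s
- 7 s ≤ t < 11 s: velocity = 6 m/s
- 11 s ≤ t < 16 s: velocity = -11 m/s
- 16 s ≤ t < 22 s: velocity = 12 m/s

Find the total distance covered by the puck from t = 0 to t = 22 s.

Distance (not displacement) is the total path length: add the absolute areas under v-t.
0–4 s: |8| × 4 = 32 m
4–7 s: |-9| × 3 = 27 m
7–11 s: |6| × 4 = 24 m
11–16 s: |-11| × 5 = 55 m
16–22 s: |12| × 6 = 72 m
Total distance = 210 m

210 m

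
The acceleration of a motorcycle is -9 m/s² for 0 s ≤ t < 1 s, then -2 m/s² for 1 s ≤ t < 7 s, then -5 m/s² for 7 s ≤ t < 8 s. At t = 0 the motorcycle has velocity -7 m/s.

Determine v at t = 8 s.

Δv equals the area under the a-t graph; then v = v₀ + Δv.
0–1 s: -9 × 1 = -9 m/s
1–7 s: -2 × 6 = -12 m/s
7–8 s: -5 × 1 = -5 m/s
Δv = -26 m/s, so v(8) = -7 + (-26) = -33 m/s.

-33 m/s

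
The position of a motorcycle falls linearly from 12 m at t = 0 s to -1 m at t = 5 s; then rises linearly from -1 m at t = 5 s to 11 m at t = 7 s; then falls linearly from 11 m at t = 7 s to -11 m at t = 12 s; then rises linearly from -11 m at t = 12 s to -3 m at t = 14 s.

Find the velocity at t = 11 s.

Velocity is the slope of the x-t graph on 7–12 s: (-11 − 11)/(12 − 7) = -4.4 m/s.

-4.4 m/s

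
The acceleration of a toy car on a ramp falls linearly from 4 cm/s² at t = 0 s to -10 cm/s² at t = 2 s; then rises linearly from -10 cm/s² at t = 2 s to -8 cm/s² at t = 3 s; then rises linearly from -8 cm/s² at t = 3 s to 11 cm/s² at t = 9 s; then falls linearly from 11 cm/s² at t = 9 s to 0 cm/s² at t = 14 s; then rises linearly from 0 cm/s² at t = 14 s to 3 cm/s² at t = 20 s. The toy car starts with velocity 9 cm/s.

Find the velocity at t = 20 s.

39.5 cm/s

Δv equals the area under the a-t graph; then v = v₀ + Δv.
0–2 s: ½(4 + -10)(2) = -6 cm/s
2–3 s: ½(-10 + -8)(1) = -9 cm/s
3–9 s: ½(-8 + 11)(6) = 9 cm/s
9–14 s: ½(11 + 0)(5) = 27.5 cm/s
14–20 s: ½(0 + 3)(6) = 9 cm/s
Δv = 30.5 cm/s, so v(20) = 9 + (30.5) = 39.5 cm/s.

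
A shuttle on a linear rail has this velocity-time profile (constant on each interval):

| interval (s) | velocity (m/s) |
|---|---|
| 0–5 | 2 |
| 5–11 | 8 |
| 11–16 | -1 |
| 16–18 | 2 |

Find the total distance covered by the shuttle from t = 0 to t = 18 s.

67 m

Distance (not displacement) is the total path length: add the absolute areas under v-t.
0–5 s: |2| × 5 = 10 m
5–11 s: |8| × 6 = 48 m
11–16 s: |-1| × 5 = 5 m
16–18 s: |2| × 2 = 4 m
Total distance = 67 m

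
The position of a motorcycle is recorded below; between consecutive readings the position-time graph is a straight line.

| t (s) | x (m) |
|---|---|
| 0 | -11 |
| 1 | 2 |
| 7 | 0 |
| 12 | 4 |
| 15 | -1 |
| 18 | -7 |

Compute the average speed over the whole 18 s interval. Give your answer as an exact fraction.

Average speed = (total path length)/(elapsed time); on a piecewise-linear x-t graph the path length is Σ|Δx|.
0–1 s: |Δx| = |2 − -11| = 13 m
1–7 s: |Δx| = |0 − 2| = 2 m
7–12 s: |Δx| = |4 − 0| = 4 m
12–15 s: |Δx| = |-1 − 4| = 5 m
15–18 s: |Δx| = |-7 − -1| = 6 m
Total path = 30 m; average speed = 30/18 = 5/3 m/s.

5/3 m/s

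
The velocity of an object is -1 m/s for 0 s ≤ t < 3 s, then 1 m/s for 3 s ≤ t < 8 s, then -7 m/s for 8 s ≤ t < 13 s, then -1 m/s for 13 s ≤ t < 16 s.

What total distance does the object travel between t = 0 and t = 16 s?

46 m

Distance (not displacement) is the total path length: add the absolute areas under v-t.
0–3 s: |-1| × 3 = 3 m
3–8 s: |1| × 5 = 5 m
8–13 s: |-7| × 5 = 35 m
13–16 s: |-1| × 3 = 3 m
Total distance = 46 m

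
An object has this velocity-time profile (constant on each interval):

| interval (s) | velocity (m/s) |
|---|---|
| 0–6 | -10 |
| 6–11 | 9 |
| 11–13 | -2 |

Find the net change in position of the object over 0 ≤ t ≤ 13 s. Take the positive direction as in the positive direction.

Displacement is the signed area under the v-t curve.
0–6 s: -10 × 6 = -60 m
6–11 s: 9 × 5 = 45 m
11–13 s: -2 × 2 = -4 m
Net displacement = -19 m

-19 m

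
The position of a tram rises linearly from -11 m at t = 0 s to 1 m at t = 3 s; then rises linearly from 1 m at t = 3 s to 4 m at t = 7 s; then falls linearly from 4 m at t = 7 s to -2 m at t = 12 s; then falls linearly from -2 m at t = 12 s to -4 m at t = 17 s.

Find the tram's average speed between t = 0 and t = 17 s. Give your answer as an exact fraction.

Average speed = (total path length)/(elapsed time); on a piecewise-linear x-t graph the path length is Σ|Δx|.
0–3 s: |Δx| = |1 − -11| = 12 m
3–7 s: |Δx| = |4 − 1| = 3 m
7–12 s: |Δx| = |-2 − 4| = 6 m
12–17 s: |Δx| = |-4 − -2| = 2 m
Total path = 23 m; average speed = 23/17 = 23/17 m/s.

23/17 m/s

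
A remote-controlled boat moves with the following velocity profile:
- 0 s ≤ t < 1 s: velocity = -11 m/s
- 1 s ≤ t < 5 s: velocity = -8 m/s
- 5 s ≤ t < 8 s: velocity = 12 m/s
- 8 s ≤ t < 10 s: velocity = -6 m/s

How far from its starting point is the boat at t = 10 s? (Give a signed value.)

-19 m

Displacement is the signed area under the v-t curve.
0–1 s: -11 × 1 = -11 m
1–5 s: -8 × 4 = -32 m
5–8 s: 12 × 3 = 36 m
8–10 s: -6 × 2 = -12 m
Net displacement = -19 m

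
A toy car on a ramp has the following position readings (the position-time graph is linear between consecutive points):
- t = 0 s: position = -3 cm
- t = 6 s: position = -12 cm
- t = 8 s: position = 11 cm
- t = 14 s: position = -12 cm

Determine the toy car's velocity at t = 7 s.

11.5 cm/s

Velocity is the slope of the x-t graph on 6–8 s: (11 − -12)/(8 − 6) = 11.5 cm/s.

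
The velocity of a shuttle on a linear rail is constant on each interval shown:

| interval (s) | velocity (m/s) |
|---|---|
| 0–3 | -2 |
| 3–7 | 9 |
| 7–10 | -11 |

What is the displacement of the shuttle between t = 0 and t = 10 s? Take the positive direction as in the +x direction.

-3 m

Net displacement equals the area under the velocity-time graph (areas below the axis count negative).
0–3 s: -2 × 3 = -6 m
3–7 s: 9 × 4 = 36 m
7–10 s: -11 × 3 = -33 m
Net displacement = -3 m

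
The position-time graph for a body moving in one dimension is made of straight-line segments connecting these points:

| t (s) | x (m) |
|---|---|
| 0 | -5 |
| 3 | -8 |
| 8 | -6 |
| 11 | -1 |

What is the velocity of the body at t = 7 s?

0.4 m/s

Velocity is the slope of the x-t graph on 3–8 s: (-6 − -8)/(8 − 3) = 0.4 m/s.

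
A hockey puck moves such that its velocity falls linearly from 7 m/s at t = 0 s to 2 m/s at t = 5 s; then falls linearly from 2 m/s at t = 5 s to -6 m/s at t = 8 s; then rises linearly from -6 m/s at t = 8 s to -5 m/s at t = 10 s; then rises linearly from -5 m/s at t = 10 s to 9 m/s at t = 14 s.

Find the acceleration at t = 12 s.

Acceleration is the slope of the v-t graph on 10–14 s: (9 − -5)/(14 − 10) = 3.5 m/s².

3.5 m/s²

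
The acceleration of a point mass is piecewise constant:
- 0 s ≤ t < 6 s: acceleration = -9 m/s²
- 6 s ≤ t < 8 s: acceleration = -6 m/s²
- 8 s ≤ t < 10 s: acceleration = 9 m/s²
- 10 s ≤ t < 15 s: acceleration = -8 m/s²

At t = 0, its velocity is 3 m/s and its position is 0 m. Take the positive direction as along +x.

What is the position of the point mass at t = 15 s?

-691 m

On each constant-a segment, Δv = aΔt and Δx = v₀Δt + ½aΔt²; chain segment to segment.
0–6 s: v starts 3 m/s; Δx = 3·6 + ½·-9·6² = -144 m; v ends -51 m/s.
6–8 s: v starts -51 m/s; Δx = -51·2 + ½·-6·2² = -114 m; v ends -63 m/s.
8–10 s: v starts -63 m/s; Δx = -63·2 + ½·9·2² = -108 m; v ends -45 m/s.
10–15 s: v starts -45 m/s; Δx = -45·5 + ½·-8·5² = -325 m; v ends -85 m/s.
x(15) = 0 + Σ Δx = -691 m.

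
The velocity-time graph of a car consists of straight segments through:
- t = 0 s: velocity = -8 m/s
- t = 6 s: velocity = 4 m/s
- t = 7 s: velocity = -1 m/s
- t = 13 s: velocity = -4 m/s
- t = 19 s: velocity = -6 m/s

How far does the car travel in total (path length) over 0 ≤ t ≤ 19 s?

Distance (not displacement) is the total path length: add the absolute areas under v-t.
0–6 s: v = 0 at t = 4 s; triangle areas 16 + 4 = 20 m
6–7 s: v = 0 at t = 6.8 s; triangle areas 1.6 + 0.1 = 1.7 m
7–13 s: |½(-1 + -4)(6)| = 15 m
13–19 s: |½(-4 + -6)(6)| = 30 m
Total distance = 66.7 m

66.7 m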